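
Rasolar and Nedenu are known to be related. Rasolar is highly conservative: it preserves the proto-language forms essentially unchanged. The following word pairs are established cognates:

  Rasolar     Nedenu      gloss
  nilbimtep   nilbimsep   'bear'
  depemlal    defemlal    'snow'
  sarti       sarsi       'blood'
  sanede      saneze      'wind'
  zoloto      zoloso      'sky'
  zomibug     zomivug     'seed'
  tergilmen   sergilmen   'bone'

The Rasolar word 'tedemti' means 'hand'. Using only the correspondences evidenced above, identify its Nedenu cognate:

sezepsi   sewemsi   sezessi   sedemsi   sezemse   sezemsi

sezemsi

tergilmen ~ sergilmen — Rasolar t corresponds to Nedenu s word-initially before a front vowel.
sanede ~ saneze — Rasolar d corresponds to Nedenu z between vowels (before a front vowel).
sarti ~ sarsi — Rasolar t corresponds to Nedenu s after a consonant, before a front vowel.
Applying these to Rasolar 'tedemti':
  tedemti → sedemti   (t→s word-initially before a front vowel)
  sedemti → sezemti   (d→z between vowels (before a front vowel))
  sezemti → sezemsi   (t→s after a consonant, before a front vowel)
So the Nedenu cognate is 'sezemsi'.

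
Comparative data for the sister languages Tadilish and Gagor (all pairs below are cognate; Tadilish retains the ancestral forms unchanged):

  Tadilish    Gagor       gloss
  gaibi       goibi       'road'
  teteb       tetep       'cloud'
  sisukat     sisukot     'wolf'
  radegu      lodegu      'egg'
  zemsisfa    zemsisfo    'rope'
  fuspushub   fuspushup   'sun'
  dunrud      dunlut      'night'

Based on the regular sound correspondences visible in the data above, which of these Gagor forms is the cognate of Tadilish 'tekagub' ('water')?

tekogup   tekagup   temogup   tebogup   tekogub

sisukat ~ sisukot, radegu ~ lodegu — Tadilish a corresponds to Gagor o after a consonant, before a consonant other than r, m, n, p, b, f, v.
teteb ~ tetep, fuspushub ~ fuspushup — Tadilish b corresponds to Gagor p word-finally.
Applying these to Tadilish 'tekagub':
  tekagub → tekogub   (a→o after a consonant, before a consonant other than r, m, n, p, b, f, v)
  tekogub → tekogup   (b→p word-finally)
So the Gagor cognate is 'tekogup'.

tekogup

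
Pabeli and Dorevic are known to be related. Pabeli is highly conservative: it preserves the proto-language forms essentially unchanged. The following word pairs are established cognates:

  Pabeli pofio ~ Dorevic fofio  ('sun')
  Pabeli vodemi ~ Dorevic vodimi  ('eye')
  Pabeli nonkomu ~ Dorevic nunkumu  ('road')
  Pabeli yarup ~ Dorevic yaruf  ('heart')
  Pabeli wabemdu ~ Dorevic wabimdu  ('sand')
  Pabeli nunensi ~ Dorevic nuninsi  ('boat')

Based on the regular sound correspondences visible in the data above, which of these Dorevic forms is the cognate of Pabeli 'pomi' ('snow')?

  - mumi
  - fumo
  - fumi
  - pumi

fumi

pofio ~ fofio — Pabeli p corresponds to Dorevic f word-initially before a back vowel.
nonkomu ~ nunkumu — Pabeli o corresponds to Dorevic u after a consonant, before a nasal.
Applying these to Pabeli 'pomi':
  pomi → fomi   (p→f word-initially before a back vowel)
  fomi → fumi   (o→u after a consonant, before a nasal)
So the Dorevic cognate is 'fumi'.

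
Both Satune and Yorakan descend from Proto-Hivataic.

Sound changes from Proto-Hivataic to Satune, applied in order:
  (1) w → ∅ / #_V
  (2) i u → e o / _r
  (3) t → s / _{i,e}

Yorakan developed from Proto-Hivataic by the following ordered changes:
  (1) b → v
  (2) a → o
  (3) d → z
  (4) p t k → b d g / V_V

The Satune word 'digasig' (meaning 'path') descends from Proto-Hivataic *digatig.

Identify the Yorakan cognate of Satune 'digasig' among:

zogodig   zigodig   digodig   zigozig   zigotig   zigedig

zigodig

Yorakan: start from *digatig.
  rule 1: no change — digatig
  rule 2 (vowel merger): digatig → digotig
  rule 3 (unconditioned shift): digotig → zigotig
  rule 4 (intervocalic voicing): zigotig → zigodig
  ⇒ Yorakan zigodig
Among the options, 'zigodig' alone shows every Yorakan change applied in order.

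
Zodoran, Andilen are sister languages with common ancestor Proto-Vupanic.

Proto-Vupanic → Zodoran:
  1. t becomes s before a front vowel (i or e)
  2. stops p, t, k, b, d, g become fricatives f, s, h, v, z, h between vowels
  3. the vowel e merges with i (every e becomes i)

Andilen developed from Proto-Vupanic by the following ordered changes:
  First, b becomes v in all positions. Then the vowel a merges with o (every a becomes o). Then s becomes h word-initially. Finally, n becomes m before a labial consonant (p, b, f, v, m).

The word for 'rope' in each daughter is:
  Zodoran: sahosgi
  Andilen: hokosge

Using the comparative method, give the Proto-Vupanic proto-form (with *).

Position 3: Zodoran has h, Andilen has k. Andilen preserves k here (none of its changes turn any other segment into k), so the proto-segment is *k.
Position 7: Zodoran has i, Andilen has e. Andilen preserves e here (none of its changes turn any other segment into e), so the proto-segment is *e.
Position 1: Zodoran has s, Andilen has h. Taking the neighbouring segments as reconstructed: Zodoran s can only go back to *s; Andilen h could go back to *s or *h — the one source consistent with every daughter is *s.
Verify the candidate proto-form against each daughter:
Zodoran: *sakosge
  sakosge (rule 1 does not apply)
  sakosge → sahosge   [intervocalic lenition]
  sahosge → sahosgi   [vowel merger]
  giving Zodoran sahosgi.
Andilen: *sakosge > sokosge > hokosge  (by vowel merger, debuccalisation)
*sakosge is the unique common source.

*sakosge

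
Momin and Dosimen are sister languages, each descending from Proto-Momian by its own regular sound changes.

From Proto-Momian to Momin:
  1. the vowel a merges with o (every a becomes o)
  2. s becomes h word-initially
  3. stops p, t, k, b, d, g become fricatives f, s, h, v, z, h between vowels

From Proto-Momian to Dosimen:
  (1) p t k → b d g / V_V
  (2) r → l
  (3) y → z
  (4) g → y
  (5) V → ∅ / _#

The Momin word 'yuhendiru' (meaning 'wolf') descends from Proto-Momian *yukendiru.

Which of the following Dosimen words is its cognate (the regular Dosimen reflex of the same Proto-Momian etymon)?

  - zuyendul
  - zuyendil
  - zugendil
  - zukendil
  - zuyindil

Dosimen: *yukendiru
  yukendiru → yugendiru   [intervocalic voicing]
  yugendiru → yugendilu   [unconditioned shift]
  yugendilu → zugendilu   [unconditioned shift]
  zugendilu → zuyendilu   [unconditioned shift]
  zuyendilu → zuyendil   [apocope]
  giving Dosimen zuyendil.
Only 'zuyendil' matches the regular Dosimen development of *yukendiru.

zuyendil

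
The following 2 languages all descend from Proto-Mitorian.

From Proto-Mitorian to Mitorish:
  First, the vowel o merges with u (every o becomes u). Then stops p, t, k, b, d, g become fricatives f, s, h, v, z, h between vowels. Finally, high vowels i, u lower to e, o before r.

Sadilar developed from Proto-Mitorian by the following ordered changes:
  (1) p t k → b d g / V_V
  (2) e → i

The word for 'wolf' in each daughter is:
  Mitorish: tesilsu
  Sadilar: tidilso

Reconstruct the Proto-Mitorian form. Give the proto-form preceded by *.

Position 2: Mitorish has e, Sadilar has i. Taking the neighbouring segments as reconstructed: Mitorish e can only go back to *e; Sadilar i could go back to *e or *i — the one source consistent with every daughter is *e.
Position 7: Mitorish has u, Sadilar has o. Sadilar preserves o here (none of its changes turn any other segment into o), so the proto-segment is *o.
This points to *tetilso. Verify forward in each daughter:
Mitorish: start from *tetilso.
  rule 1 (vowel merger): tetilso → tetilsu
  rule 2 (intervocalic lenition): tetilsu → tesilsu
  rule 3: no change — tesilsu
  ⇒ Mitorish tesilsu
Sadilar: *tetilso > tedilso > tidilso  (by intervocalic voicing, vowel merger)
*tetilso is the unique common source.

*tetilso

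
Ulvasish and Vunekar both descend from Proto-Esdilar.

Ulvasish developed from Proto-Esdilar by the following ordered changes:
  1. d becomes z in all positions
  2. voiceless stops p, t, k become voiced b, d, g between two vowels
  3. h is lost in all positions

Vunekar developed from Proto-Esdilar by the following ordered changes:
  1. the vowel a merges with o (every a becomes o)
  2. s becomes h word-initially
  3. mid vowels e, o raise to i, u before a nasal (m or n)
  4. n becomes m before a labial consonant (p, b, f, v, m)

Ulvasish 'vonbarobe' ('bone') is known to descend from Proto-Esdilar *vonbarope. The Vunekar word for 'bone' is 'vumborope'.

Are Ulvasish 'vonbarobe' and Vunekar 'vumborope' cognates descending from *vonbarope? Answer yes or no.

yes

Derive the expected Vunekar reflex of *vonbarope:
Vunekar: start from *vonbarope.
  rule 1 (vowel merger): vonbarope → vonborope
  rule 2: no change — vonborope
  rule 3 (pre-nasal raising): vonborope → vunborope
  rule 4 (nasal place assimilation): vunborope → vumborope
  ⇒ Vunekar vumborope
Vunekar 'vumborope' matches the regular reflex exactly, so the pair is cognate.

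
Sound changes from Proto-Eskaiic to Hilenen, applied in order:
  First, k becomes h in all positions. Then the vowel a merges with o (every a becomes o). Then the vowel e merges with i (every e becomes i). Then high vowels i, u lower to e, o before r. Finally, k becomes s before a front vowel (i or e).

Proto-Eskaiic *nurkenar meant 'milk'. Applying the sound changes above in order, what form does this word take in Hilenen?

norhinor

Hilenen: *nurkenar
  nurkenar → nurhenar   [unconditioned shift]
  nurhenar → nurhenor   [vowel merger]
  nurhenor → nurhinor   [vowel merger]
  nurhinor → norhinor   [pre-rhotic lowering]
  norhinor (rule 5 does not apply)
  giving Hilenen norhinor.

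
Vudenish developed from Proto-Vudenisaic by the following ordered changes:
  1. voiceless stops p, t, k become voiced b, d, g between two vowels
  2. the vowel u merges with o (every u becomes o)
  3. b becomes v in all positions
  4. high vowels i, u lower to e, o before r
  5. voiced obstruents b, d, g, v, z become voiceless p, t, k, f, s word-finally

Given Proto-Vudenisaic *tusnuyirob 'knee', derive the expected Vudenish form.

tosnoyerof

Vudenish: *tusnuyirob > tosnoyirob > tosnoyirov > tosnoyerov > tosnoyerof  (by vowel merger, unconditioned shift, pre-rhotic lowering, final devoicing)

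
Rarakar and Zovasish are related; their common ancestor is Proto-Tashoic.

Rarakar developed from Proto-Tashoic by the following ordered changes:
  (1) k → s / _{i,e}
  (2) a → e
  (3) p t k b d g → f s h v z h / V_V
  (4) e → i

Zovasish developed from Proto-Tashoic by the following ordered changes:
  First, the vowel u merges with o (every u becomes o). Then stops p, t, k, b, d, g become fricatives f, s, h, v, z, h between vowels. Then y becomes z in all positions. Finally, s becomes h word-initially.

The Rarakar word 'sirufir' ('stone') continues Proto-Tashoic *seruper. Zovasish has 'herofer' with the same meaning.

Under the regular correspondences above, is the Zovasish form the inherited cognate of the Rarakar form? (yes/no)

Derive the expected Zovasish reflex of *seruper:
Zovasish: *seruper
  seruper → seroper   [vowel merger]
  seroper → serofer   [intervocalic lenition]
  serofer (rule 3 does not apply)
  serofer → herofer   [debuccalisation]
  giving Zovasish herofer.
Zovasish 'herofer' matches the regular reflex exactly, so the pair is cognate.

yes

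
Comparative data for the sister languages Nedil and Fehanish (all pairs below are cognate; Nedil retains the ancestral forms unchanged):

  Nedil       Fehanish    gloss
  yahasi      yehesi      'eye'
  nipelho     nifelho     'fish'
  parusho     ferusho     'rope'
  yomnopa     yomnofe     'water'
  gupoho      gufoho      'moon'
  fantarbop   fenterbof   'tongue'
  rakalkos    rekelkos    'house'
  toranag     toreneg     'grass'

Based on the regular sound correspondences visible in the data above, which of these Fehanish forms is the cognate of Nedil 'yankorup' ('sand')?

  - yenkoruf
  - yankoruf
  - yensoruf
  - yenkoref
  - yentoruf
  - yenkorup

fantarbop ~ fenterbof, toranag ~ toreneg — Nedil a corresponds to Fehanish e after a consonant, before a nasal.
fantarbop ~ fenterbof — Nedil p corresponds to Fehanish f word-finally.
Applying these to Nedil 'yankorup':
  yankorup → yenkorup   (a→e after a consonant, before a nasal)
  yenkorup → yenkoruf   (p→f word-finally)
So the Fehanish cognate is 'yenkoruf'.

yenkoruf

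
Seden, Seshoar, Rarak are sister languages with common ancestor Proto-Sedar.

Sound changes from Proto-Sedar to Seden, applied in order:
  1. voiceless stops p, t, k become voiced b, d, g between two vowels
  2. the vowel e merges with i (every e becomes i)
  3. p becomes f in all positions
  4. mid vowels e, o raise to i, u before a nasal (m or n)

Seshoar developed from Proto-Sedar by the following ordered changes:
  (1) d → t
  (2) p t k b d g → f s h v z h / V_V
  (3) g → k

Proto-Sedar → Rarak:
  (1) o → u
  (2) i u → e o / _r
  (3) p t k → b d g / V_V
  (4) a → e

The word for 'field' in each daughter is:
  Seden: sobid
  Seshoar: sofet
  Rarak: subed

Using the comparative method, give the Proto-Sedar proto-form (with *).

Position 3: Seden has b, Seshoar has f, Rarak has b. Taking the neighbouring segments as reconstructed: Seden b could go back to *p or *b; Seshoar f could go back to *p or *f; Rarak b could go back to *p or *b — the one source consistent with every daughter is *p.
Position 2: Seden has o, Seshoar has o, Rarak has u. Seden preserves o here (none of its changes turn any other segment into o), so the proto-segment is *o.
This points to *soped. Verify forward in each daughter:
Seden: start from *soped.
  rule 1 (intervocalic voicing): soped → sobed
  rule 2 (vowel merger): sobed → sobid
  rule 3: no change — sobid
  rule 4: no change — sobid
  ⇒ Seden sobid
Seshoar: *soped
  soped → sopet   [unconditioned shift]
  sopet → sofet   [intervocalic lenition]
  sofet (rule 3 does not apply)
  giving Seshoar sofet.
Rarak: *soped > suped > subed  (by vowel merger, intervocalic voicing)
*soped is the unique common source.

*soped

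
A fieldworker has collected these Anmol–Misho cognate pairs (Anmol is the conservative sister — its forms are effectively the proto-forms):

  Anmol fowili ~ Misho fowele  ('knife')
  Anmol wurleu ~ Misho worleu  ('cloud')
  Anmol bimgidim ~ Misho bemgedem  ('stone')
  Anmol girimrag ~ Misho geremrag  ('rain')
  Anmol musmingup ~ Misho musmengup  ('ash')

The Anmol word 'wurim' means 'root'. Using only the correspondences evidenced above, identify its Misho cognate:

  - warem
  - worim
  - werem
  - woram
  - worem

worem

wurleu ~ worleu — Anmol u corresponds to Misho o after a consonant, before r.
bimgidim ~ bemgedem, girimrag ~ geremrag — Anmol i corresponds to Misho e after a consonant, before a nasal.
Applying these to Anmol 'wurim':
  wurim → worim   (u→o after a consonant, before r)
  worim → worem   (i→e after a consonant, before a nasal)
So the Misho cognate is 'worem'.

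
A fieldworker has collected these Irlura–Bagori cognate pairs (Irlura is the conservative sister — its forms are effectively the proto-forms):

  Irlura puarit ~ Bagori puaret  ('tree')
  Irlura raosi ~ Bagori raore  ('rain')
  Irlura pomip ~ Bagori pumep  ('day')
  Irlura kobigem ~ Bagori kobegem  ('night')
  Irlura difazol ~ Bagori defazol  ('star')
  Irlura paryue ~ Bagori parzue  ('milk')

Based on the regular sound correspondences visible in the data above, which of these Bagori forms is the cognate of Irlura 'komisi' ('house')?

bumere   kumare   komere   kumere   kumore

pomip ~ pumep — Irlura o corresponds to Bagori u after a consonant, before a nasal.
puarit ~ puaret, kobigem ~ kobegem — Irlura i corresponds to Bagori e after a consonant, before a consonant other than r, m, n, p, b, f, v.
raosi ~ raore — Irlura s corresponds to Bagori r between vowels (before a front vowel).
raosi ~ raore — Irlura i corresponds to Bagori e word-finally.
Applying these to Irlura 'komisi':
  komisi → kumisi   (o→u after a consonant, before a nasal)
  kumisi → kumesi   (i→e after a consonant, before a consonant other than r, m, n, p, b, f, v)
  kumesi → kumeri   (s→r between vowels (before a front vowel))
  kumeri → kumere   (i→e word-finally)
So the Bagori cognate is 'kumere'.

kumere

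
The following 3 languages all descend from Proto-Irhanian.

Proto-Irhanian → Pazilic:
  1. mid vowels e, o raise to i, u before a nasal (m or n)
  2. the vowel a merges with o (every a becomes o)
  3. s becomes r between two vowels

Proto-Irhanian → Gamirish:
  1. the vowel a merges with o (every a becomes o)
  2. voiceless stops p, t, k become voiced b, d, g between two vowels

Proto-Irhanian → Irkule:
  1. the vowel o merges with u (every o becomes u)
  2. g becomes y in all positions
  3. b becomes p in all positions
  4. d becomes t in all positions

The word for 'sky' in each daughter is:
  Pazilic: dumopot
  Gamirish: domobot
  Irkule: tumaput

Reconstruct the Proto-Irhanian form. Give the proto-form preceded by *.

Position 6: Pazilic has o, Gamirish has o, Irkule has u. Taking the neighbouring segments as reconstructed: Pazilic o could go back to *a or *o; Gamirish o could go back to *a or *o; Irkule u could go back to *o or *u — the one source consistent with every daughter is *o.
Position 2: Pazilic has u, Gamirish has o, Irkule has u. Taking the neighbouring segments as reconstructed: Pazilic u could go back to *o or *u; Gamirish o could go back to *a or *o; Irkule u could go back to *o or *u — the one source consistent with every daughter is *o.
Position 1: Pazilic has d, Gamirish has d, Irkule has t. Pazilic preserves d here (none of its changes turn any other segment into d), so the proto-segment is *d.
This points to *domapot. Verify forward in each daughter:
Pazilic: *domapot > dumapot > dumopot  (by pre-nasal raising, vowel merger)
Gamirish: *domapot
  domapot → domopot   [vowel merger]
  domopot → domobot   [intervocalic voicing]
  giving Gamirish domobot.
Irkule: *domapot
  domapot → dumaput   [vowel merger]
  dumaput (rule 2 does not apply)
  dumaput (rule 3 does not apply)
  dumaput → tumaput   [unconditioned shift]
  giving Irkule tumaput.
No other proto-form is consistent with every reflex, so the reconstruction is *domapot.

*domapot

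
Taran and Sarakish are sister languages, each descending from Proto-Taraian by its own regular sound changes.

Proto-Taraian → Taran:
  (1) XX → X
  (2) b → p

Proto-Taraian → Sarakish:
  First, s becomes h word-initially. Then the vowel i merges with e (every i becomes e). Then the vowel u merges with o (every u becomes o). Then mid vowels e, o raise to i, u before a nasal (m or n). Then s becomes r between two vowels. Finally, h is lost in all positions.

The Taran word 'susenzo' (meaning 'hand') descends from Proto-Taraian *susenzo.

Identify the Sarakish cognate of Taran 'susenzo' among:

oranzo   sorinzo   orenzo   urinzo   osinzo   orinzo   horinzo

orinzo

Sarakish: *susenzo
  susenzo → husenzo   [debuccalisation]
  husenzo (rule 2 does not apply)
  husenzo → hosenzo   [vowel merger]
  hosenzo → hosinzo   [pre-nasal raising]
  hosinzo → horinzo   [rhotacism]
  horinzo → orinzo   [h-loss]
  giving Sarakish orinzo.
Among the options, 'orinzo' alone shows every Sarakish change applied in order.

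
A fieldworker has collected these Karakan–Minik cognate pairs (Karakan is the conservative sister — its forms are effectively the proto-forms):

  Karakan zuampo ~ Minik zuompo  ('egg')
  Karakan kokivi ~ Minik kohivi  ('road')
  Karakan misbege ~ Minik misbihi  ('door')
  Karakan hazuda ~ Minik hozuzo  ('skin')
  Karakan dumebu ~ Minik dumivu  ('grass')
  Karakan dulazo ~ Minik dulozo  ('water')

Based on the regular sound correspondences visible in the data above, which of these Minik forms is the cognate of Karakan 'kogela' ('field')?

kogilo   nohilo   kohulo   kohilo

kohilo

misbege ~ misbihi — Karakan g corresponds to Minik h between vowels (before a front vowel).
misbege ~ misbihi — Karakan e corresponds to Minik i after a consonant, before a consonant other than r, m, n, p, b, f, v.
hazuda ~ hozuzo — Karakan a corresponds to Minik o word-finally.
Applying these to Karakan 'kogela':
  kogela → kohela   (g→h between vowels (before a front vowel))
  kohela → kohila   (e→i after a consonant, before a consonant other than r, m, n, p, b, f, v)
  kohila → kohilo   (a→o word-finally)
So the Minik cognate is 'kohilo'.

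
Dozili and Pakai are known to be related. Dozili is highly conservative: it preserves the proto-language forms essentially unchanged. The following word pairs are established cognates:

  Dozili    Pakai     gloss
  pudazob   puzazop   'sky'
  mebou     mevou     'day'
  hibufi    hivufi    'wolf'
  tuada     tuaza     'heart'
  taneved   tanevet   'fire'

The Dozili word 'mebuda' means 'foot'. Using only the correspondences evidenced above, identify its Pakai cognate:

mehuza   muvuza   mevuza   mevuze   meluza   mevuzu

mevuza

hibufi ~ hivufi — Dozili b corresponds to Pakai v between vowels (before a back vowel).
pudazob ~ puzazop, tuada ~ tuaza — Dozili d corresponds to Pakai z between vowels (before a back vowel).
Applying these to Dozili 'mebuda':
  mebuda → mevuda   (b→v between vowels (before a back vowel))
  mevuda → mevuza   (d→z between vowels (before a back vowel))
So the Pakai cognate is 'mevuza'.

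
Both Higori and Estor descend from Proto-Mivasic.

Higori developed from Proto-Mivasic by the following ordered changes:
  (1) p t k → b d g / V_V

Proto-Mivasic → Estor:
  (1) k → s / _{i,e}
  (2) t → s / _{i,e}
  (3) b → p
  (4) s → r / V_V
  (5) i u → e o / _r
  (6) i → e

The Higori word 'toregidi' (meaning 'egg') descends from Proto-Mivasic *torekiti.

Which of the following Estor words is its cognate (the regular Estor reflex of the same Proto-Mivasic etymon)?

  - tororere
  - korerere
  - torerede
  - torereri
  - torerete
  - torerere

Estor: *torekiti
  torekiti → toresiti   [palatalisation]
  toresiti → toresisi   [palatalisation]
  toresisi (rule 3 does not apply)
  toresisi → toreriri   [rhotacism]
  toreriri → torereri   [pre-rhotic lowering]
  torereri → torerere   [vowel merger]
  giving Estor torerere.

torerere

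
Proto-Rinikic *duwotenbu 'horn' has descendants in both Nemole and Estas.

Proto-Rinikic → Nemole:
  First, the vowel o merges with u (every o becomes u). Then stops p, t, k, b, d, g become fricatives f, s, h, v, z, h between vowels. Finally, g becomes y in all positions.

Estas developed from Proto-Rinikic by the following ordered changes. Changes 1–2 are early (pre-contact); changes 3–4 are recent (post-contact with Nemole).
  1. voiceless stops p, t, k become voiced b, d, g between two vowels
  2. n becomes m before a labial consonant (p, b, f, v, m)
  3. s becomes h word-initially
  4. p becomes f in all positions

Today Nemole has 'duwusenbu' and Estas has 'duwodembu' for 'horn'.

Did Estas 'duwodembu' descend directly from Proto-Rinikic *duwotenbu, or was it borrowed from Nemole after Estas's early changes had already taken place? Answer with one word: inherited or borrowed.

If inherited, *duwotenbu would pass through all of Estas's changes:
Estas: *duwotenbu
  duwotenbu → duwodenbu   [intervocalic voicing]
  duwodenbu → duwodembu   [nasal place assimilation]
  duwodembu (rule 3 does not apply)
  duwodembu (rule 4 does not apply)
  giving Estas duwodembu.
If borrowed from Nemole 'duwusenbu' after the early changes, it would undergo only the recent ones:
  rule 3 (debuccalisation): no change (duwusenbu)
  rule 4 (unconditioned shift): no change (duwusenbu)
  ⇒ as a loan: duwusenbu
Estas 'duwodembu' matches the inherited outcome exactly, so it is an inherited cognate, not a loan.

inherited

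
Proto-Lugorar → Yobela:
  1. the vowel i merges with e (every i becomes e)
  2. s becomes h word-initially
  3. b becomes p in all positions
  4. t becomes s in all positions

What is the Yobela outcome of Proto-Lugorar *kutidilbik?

Yobela: start from *kutidilbik.
  rule 1 (vowel merger): kutidilbik → kutedelbek
  rule 2: no change — kutedelbek
  rule 3 (unconditioned shift): kutedelbek → kutedelpek
  rule 4 (unconditioned shift): kutedelpek → kusedelpek
  ⇒ Yobela kusedelpek

kusedelpek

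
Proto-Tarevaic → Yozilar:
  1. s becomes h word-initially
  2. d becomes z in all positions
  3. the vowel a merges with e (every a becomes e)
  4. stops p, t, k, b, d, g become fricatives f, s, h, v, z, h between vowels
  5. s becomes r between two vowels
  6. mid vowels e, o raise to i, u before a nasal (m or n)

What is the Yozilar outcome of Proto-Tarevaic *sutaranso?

Yozilar: *sutaranso > hutaranso > huterenso > huserenso > hurerenso > hurerinso  (by debuccalisation, vowel merger, intervocalic lenition, rhotacism, pre-nasal raising)

hurerinso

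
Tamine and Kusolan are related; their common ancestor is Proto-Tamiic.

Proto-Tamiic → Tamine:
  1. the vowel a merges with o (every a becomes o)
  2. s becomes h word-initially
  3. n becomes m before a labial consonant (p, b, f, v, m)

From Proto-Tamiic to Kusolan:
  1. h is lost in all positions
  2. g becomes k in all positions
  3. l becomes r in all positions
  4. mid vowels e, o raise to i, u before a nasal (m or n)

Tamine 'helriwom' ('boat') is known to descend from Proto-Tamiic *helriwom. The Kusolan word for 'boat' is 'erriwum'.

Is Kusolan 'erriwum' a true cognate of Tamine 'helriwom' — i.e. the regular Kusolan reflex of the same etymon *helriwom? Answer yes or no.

Derive the expected Kusolan reflex of *helriwom:
Kusolan: *helriwom > elriwom > erriwom > erriwum  (by h-loss, unconditioned shift, pre-nasal raising)
Kusolan 'erriwum' matches the regular reflex exactly, so the pair is cognate.

yes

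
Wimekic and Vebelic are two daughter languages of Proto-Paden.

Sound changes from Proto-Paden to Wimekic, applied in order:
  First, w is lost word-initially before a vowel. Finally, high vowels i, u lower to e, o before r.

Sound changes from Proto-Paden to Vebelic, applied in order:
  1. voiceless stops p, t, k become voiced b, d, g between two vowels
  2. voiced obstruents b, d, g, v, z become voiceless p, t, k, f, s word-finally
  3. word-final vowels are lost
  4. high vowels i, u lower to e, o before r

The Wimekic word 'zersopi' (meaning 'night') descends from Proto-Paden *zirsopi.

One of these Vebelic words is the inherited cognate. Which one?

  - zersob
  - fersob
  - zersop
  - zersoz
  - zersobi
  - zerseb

Vebelic: *zirsopi
  zirsopi → zirsobi   [intervocalic voicing]
  zirsobi (rule 2 does not apply)
  zirsobi → zirsob   [apocope]
  zirsob → zersob   [pre-rhotic lowering]
  giving Vebelic zersob.

zersob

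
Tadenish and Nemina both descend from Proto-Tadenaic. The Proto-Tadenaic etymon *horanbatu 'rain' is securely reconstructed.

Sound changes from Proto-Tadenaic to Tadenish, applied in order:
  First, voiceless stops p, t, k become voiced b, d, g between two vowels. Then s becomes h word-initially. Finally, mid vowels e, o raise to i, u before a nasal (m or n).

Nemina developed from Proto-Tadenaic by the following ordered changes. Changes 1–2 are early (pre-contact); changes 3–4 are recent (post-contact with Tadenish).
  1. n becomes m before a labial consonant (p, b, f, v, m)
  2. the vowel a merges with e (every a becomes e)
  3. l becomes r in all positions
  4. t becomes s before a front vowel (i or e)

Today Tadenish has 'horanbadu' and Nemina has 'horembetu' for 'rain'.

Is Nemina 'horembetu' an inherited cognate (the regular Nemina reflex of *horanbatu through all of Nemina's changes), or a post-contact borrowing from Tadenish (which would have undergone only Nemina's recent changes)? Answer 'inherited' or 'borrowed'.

inherited

If inherited, *horanbatu would pass through all of Nemina's changes:
Nemina: *horanbatu
  horanbatu → horambatu   [nasal place assimilation]
  horambatu → horembetu   [vowel merger]
  horembetu (rule 3 does not apply)
  horembetu (rule 4 does not apply)
  giving Nemina horembetu.
If borrowed from Tadenish 'horanbadu' after the early changes, it would undergo only the recent ones:
  rule 3 (unconditioned shift): no change (horanbadu)
  rule 4 (palatalisation): no change (horanbadu)
  ⇒ as a loan: horanbadu
Nemina 'horembetu' matches the inherited outcome exactly, so it is an inherited cognate, not a loan.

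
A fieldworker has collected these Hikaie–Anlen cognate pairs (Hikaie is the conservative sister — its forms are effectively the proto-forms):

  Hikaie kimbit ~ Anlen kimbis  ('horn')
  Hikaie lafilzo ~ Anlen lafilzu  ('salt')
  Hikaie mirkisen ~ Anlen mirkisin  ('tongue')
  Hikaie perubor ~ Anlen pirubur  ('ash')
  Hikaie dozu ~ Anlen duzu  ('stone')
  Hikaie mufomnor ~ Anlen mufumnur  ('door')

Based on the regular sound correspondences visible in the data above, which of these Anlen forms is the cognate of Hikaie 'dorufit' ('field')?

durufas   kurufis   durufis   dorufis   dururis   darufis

perubor ~ pirubur, mufomnor ~ mufumnur — Hikaie o corresponds to Anlen u after a consonant, before r.
kimbit ~ kimbis — Hikaie t corresponds to Anlen s word-finally.
Applying these to Hikaie 'dorufit':
  dorufit → durufit   (o→u after a consonant, before r)
  durufit → durufis   (t→s word-finally)
So the Anlen cognate is 'durufis'.

durufis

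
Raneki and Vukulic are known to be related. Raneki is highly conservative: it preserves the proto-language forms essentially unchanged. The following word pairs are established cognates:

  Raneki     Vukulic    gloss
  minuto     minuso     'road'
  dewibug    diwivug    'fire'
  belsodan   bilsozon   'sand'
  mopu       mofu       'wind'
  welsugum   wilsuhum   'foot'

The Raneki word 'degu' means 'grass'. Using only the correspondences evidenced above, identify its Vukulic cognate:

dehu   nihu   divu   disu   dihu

dihu

dewibug ~ diwivug, belsodan ~ bilsozon — Raneki e corresponds to Vukulic i after a consonant, before a consonant other than r, m, n, p, b, f, v.
welsugum ~ wilsuhum — Raneki g corresponds to Vukulic h between vowels (before a back vowel).
Applying these to Raneki 'degu':
  degu → digu   (e→i after a consonant, before a consonant other than r, m, n, p, b, f, v)
  digu → dihu   (g→h between vowels (before a back vowel))
So the Vukulic cognate is 'dihu'.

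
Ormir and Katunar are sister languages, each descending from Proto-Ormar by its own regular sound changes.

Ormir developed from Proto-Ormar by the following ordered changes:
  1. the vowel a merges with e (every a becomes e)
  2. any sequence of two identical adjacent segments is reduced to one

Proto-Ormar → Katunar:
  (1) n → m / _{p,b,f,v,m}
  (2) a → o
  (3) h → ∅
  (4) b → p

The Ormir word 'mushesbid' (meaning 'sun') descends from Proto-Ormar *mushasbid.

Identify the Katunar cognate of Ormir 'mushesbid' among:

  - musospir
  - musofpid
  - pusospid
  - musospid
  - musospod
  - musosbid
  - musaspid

Katunar: start from *mushasbid.
  rule 1: no change — mushasbid
  rule 2 (vowel merger): mushasbid → mushosbid
  rule 3 (h-loss): mushosbid → musosbid
  rule 4 (unconditioned shift): musosbid → musospid
  ⇒ Katunar musospid
The other candidates each miss or misapply at least one Katunar change.

musospid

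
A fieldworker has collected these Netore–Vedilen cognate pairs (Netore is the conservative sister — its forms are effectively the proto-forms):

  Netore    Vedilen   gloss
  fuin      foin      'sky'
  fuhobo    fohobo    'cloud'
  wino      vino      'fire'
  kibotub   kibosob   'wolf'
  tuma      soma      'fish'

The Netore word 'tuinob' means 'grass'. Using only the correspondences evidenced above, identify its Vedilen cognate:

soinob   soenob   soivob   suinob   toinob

soinob

tuma ~ soma — Netore t corresponds to Vedilen s word-initially before a back vowel.
fuin ~ foin — Netore u corresponds to Vedilen o after a consonant, before a front vowel.
Applying these to Netore 'tuinob':
  tuinob → suinob   (t→s word-initially before a back vowel)
  suinob → soinob   (u→o after a consonant, before a front vowel)
So the Vedilen cognate is 'soinob'.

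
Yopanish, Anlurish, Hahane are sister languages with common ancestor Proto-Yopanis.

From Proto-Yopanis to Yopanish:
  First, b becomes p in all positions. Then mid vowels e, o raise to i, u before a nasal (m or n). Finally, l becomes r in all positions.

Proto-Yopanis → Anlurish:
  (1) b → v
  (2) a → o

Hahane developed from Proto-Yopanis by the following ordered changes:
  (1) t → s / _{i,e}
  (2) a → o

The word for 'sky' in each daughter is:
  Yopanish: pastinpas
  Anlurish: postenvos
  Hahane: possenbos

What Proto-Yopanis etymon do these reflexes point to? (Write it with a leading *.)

Position 4: Yopanish has t, Anlurish has t, Hahane has s. Yopanish preserves t here (none of its changes turn any other segment into t), so the proto-segment is *t.
Position 8: Yopanish has a, Anlurish has o, Hahane has o. Yopanish preserves a here (none of its changes turn any other segment into a), so the proto-segment is *a.
Position 7: Yopanish has p, Anlurish has v, Hahane has b. Hahane preserves b here (none of its changes turn any other segment into b), so the proto-segment is *b.
Continuing position by position gives *pastenbas; check it forward:
Yopanish: *pastenbas > pastenpas > pastinpas  (by unconditioned shift, pre-nasal raising)
Anlurish: *pastenbas
  pastenbas → pastenvas   [unconditioned shift]
  pastenvas → postenvos   [vowel merger]
  giving Anlurish postenvos.
Hahane: *pastenbas
  pastenbas → passenbas   [palatalisation]
  passenbas → possenbos   [vowel merger]
  giving Hahane possenbos.
No other proto-form is consistent with every reflex, so the reconstruction is *pastenbas.

*pastenbas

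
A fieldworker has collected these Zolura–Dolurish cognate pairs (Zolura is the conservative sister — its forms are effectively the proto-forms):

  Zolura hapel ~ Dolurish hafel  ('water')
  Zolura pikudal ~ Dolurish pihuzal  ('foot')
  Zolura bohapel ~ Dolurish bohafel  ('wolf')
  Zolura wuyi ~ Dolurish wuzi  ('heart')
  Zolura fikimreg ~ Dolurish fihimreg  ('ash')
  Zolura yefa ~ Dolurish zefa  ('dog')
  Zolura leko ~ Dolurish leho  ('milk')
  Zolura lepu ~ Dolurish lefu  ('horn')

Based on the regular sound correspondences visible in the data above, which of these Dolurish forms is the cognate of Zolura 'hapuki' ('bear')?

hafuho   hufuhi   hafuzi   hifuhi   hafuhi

lepu ~ lefu — Zolura p corresponds to Dolurish f between vowels (before a back vowel).
fikimreg ~ fihimreg — Zolura k corresponds to Dolurish h between vowels (before a front vowel).
Applying these to Zolura 'hapuki':
  hapuki → hafuki   (p→f between vowels (before a back vowel))
  hafuki → hafuhi   (k→h between vowels (before a front vowel))
So the Dolurish cognate is 'hafuhi'.

hafuhi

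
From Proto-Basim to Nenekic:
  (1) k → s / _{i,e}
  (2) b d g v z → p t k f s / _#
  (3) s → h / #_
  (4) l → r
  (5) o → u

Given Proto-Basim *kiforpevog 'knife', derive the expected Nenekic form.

Nenekic: *kiforpevog
  kiforpevog → siforpevog   [palatalisation]
  siforpevog → siforpevok   [final devoicing]
  siforpevok → hiforpevok   [debuccalisation]
  hiforpevok (rule 4 does not apply)
  hiforpevok → hifurpevuk   [vowel merger]
  giving Nenekic hifurpevuk.

hifurpevuk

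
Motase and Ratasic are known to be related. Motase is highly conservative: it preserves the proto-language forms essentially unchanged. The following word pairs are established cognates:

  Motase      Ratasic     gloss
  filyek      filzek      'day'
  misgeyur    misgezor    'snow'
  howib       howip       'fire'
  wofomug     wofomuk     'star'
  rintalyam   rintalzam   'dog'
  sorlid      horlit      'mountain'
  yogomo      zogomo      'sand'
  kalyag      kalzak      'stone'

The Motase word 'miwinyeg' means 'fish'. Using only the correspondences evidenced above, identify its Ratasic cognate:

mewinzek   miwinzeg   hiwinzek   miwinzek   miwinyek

miwinzek

filyek ~ filzek — Motase y corresponds to Ratasic z after a consonant, before a front vowel.
wofomug ~ wofomuk, kalyag ~ kalzak — Motase g corresponds to Ratasic k word-finally.
Applying these to Motase 'miwinyeg':
  miwinyeg → miwinzeg   (y→z after a consonant, before a front vowel)
  miwinzeg → miwinzek   (g→k word-finally)
So the Ratasic cognate is 'miwinzek'.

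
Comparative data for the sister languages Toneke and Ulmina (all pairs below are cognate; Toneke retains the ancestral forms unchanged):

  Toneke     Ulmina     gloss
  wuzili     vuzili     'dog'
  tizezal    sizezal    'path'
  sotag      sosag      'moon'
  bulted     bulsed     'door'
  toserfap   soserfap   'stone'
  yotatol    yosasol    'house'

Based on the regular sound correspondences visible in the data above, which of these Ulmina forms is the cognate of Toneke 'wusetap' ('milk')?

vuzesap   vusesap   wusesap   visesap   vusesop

vusesap

wuzili ~ vuzili — Toneke w corresponds to Ulmina v word-initially before a back vowel.
sotag ~ sosag, yotatol ~ yosasol — Toneke t corresponds to Ulmina s between vowels (before a back vowel).
Applying these to Toneke 'wusetap':
  wusetap → vusetap   (w→v word-initially before a back vowel)
  vusetap → vusesap   (t→s between vowels (before a back vowel))
So the Ulmina cognate is 'vusesap'.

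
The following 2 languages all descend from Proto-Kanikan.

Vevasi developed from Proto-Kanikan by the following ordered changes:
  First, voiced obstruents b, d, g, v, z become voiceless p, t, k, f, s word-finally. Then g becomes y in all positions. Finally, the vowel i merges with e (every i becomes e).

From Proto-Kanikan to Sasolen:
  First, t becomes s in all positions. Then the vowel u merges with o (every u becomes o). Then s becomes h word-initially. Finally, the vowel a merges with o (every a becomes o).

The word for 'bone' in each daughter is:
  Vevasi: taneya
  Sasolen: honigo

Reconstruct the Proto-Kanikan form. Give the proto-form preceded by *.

Position 1: Vevasi has t, Sasolen has h. Taking the neighbouring segments as reconstructed: Vevasi t can only go back to *t; Sasolen h could go back to *t or *s or *h — the one source consistent with every daughter is *t.
Position 2: Vevasi has a, Sasolen has o. Vevasi preserves a here (none of its changes turn any other segment into a), so the proto-segment is *a.
This points to *taniga. Verify forward in each daughter:
Vevasi: *taniga
  taniga (rule 1 does not apply)
  taniga → taniya   [unconditioned shift]
  taniya → taneya   [vowel merger]
  giving Vevasi taneya.
Sasolen: *taniga > saniga > haniga > honigo  (by unconditioned shift, debuccalisation, vowel merger)
Only *taniga yields all of Vevasi taneya, Sasolen honigo.

*taniga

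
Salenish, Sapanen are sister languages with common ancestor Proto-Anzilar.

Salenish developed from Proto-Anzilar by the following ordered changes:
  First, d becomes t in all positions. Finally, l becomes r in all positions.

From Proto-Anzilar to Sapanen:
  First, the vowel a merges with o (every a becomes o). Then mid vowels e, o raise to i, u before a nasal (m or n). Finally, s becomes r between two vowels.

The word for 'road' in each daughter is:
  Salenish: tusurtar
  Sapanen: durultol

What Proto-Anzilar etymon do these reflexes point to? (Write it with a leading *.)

*dusultal

Position 8: Salenish has r, Sapanen has l. Sapanen preserves l here (none of its changes turn any other segment into l), so the proto-segment is *l.
Position 3: Salenish has s, Sapanen has r. Salenish preserves s here (none of its changes turn any other segment into s), so the proto-segment is *s.
Position 7: Salenish has a, Sapanen has o. Salenish preserves a here (none of its changes turn any other segment into a), so the proto-segment is *a.
This points to *dusultal. Verify forward in each daughter:
Salenish: *dusultal
  dusultal → tusultal   [unconditioned shift]
  tusultal → tusurtar   [unconditioned shift]
  giving Salenish tusurtar.
Sapanen: *dusultal
  dusultal → dusultol   [vowel merger]
  dusultol (rule 2 does not apply)
  dusultol → durultol   [rhotacism]
  giving Sapanen durultol.
No other proto-form is consistent with every reflex, so the reconstruction is *dusultal.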